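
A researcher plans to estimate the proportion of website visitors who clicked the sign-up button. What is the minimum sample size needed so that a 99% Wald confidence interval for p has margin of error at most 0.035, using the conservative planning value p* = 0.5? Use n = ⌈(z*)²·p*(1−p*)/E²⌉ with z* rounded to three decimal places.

For 99% confidence, z* = 2.576.
p*(1−p*) = 0.2500.
(z*)²·p*(1−p*)/E² = 6.635776·0.2500/0.001225 = 1354.240.
Rounding up, n = 1355.

n = 1355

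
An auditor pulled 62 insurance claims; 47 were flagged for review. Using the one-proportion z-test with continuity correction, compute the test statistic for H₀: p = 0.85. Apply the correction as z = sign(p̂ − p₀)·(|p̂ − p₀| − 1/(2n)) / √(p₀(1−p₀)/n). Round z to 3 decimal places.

z = -1.849

The sample proportion is 47/62 = 0.75806. p̂ − p₀ = -0.091935.
Continuity correction 1/(2n) = 1/124 = 0.008065.
Corrected numerator: |-0.091935| − 0.008065 = 0.083870.
Null standard error: √(0.85·0.15/62) = √0.002056452 = 0.045348.
z = −0.083870/0.045348 = -1.849.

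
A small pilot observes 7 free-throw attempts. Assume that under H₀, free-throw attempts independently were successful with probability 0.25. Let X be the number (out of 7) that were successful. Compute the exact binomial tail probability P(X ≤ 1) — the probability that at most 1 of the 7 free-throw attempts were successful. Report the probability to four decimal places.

P = 0.4449

X is binomial with n = 7 and p = 0.25.
P(X ≤ 1) = C(7,0)·0.25^0·0.75^7 + C(7,1)·0.25^1·0.75^6.
= 0.133484 + 0.311462 = 0.4449.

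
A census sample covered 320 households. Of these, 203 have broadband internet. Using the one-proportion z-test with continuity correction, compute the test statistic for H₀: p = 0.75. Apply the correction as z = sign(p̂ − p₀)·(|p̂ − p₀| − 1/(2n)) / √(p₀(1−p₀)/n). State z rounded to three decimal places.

z = -4.712

Sample proportion p̂ = 203/320 = 0.63438. p̂ − p₀ = -0.115625.
1/(2n) = 0.001563.
Corrected numerator: |-0.115625| − 0.001563 = 0.114062.
Null standard error: √(0.75·0.25/320) = √0.000585937 = 0.024206.
z = (−)0.114062/0.024206 = -4.712.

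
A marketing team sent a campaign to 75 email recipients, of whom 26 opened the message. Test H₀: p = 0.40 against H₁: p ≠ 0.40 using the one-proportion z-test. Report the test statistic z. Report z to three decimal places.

z = -0.943

With x = 26 successes in n = 75, p̂ = 0.34667.
Null standard error: √(0.40·0.60/75) = √0.003200000 = 0.056569.
z = (p̂ − p₀)/SE = (0.34667 − 0.40)/0.056569 = -0.943.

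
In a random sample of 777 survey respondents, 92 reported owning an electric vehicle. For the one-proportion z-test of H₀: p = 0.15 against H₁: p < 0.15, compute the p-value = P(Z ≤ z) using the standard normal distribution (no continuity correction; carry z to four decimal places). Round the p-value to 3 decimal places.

Sample proportion p̂ = 92/777 = 0.11840.
Under H₀, SE = √(p₀(1−p₀)/n) = √(0.15·0.85/777) = √0.000164093 = 0.012810.
Test statistic (full precision, shown to 4 dp): z = (92/777 − 0.15)/SE₀ ≈ -2.4665.
p-value = P(Z ≤ z) with z = -2.4665 → 0.007.

p-value = 0.007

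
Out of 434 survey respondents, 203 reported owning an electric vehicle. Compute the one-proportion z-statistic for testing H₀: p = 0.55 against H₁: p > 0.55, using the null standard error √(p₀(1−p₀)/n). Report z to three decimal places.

The sample proportion is 203/434 = 0.46774.
SE₀ = √(0.55·0.45/434) = 0.023880.
z = (p̂ − p₀)/SE = (0.46774 − 0.55)/0.023880 = -3.445.

z = -3.445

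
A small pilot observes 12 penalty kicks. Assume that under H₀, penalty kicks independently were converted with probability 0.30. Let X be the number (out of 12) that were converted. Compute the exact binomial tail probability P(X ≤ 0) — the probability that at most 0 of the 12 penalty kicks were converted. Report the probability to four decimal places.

P = 0.0138

X ~ Binomial(n=12, p=0.30).
P(X ≤ 0) = C(12,0)·0.30^0·0.70^12.
= 0.013841 = 0.0138.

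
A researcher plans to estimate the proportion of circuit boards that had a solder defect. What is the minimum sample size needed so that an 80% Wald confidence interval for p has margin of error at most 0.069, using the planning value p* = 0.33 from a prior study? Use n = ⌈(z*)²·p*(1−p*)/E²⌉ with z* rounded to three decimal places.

z* = 1.282 at the 80% level.
p*(1−p*) = 0.33·0.67 = 0.2211.
(z*)²·p*(1−p*)/E² = 1.643524·0.2211/0.004761 = 76.325.
⌈76.325⌉ = 77.

n = 77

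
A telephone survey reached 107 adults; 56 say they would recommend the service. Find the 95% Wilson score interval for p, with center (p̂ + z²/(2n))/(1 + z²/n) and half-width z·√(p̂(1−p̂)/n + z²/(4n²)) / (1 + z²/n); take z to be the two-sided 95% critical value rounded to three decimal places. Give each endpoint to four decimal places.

(0.4296, 0.6155)

Here p̂ = 56/107 = 0.52336 and z = 1.960 (z² = 3.841600).
1 + z²/n = 1.035903.
Center = (0.52336 + 0.017951)/1.035903 = 0.52255.
Radicand: p̂(1−p̂)/n + z²/(4n²) = 0.002331347 + 0.000083885 = 0.002415232.
Half-width = z·√(radicand)/denom = 1.960·0.049145/1.035903 = 0.09299.
Interval: 0.52255 ± 0.09299 → (0.4296, 0.6155).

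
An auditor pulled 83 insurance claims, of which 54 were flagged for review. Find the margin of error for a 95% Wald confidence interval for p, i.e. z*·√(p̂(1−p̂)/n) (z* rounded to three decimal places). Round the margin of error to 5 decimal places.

p̂ = 54/83 = 0.65060.
SE = √(p̂(1−p̂)/n) = √(0.227319/83) = 0.052333.
The 95% critical value is z* = 1.960.
Margin of error = z*·SE = 1.960 × 0.052333 = 0.10257.

ME = 0.10257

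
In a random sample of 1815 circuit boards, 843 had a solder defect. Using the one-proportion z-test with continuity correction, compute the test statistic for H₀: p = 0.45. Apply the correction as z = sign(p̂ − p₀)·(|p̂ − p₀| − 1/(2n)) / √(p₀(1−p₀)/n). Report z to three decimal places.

z = 1.215

p̂ = 843/1815 = 0.46446. p̂ − p₀ = 0.014463.
1/(2n) = 0.000275.
Corrected numerator: |0.014463| − 0.000275 = 0.014188.
Null standard error: √(0.45·0.55/1815) = √0.000136364 = 0.011677.
z = (+)0.014188/0.011677 = 1.215.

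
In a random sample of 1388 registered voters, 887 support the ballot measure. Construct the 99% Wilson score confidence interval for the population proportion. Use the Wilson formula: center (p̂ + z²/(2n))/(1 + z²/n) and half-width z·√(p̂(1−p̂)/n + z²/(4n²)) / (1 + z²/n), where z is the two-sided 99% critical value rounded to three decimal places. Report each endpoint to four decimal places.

(0.6053, 0.6715)

Here p̂ = 887/1388 = 0.63905 and z = 2.576 (z² = 6.635776).
1 + z²/n = 1.004781.
Center = (0.63905 + 0.002390)/1.004781 = 0.63839.
Radicand: p̂(1−p̂)/n + z²/(4n²) = 0.000166185 + 0.000000861 = 0.000167046.
Half-width = 2.576·√0.000167046/1.004781 = 0.03314.
So the interval runs from 0.6053 to 0.6715.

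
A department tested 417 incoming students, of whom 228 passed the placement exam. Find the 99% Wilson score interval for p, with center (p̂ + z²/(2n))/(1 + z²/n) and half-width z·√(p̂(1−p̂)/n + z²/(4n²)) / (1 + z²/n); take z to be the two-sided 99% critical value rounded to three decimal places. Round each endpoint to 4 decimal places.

(0.4837, 0.6083)

Here p̂ = 228/417 = 0.54676 and z = 2.576 (z² = 6.635776).
Denominator 1 + z²/n = 1 + 6.635776/417 = 1.015913.
Adjusted center: (0.54676 + z²/(2n))/1.015913 = 0.54603.
Radicand: p̂(1−p̂)/n + z²/(4n²) = 0.000594276 + 0.000009540 = 0.000603816.
Half-width = 2.576·√0.000603816/1.015913 = 0.06231.
So the interval runs from 0.4837 to 0.6083.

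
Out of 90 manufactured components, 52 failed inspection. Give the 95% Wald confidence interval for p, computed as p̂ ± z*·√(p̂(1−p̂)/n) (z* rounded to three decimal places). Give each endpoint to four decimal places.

(0.4757, 0.6798)

The sample proportion is 52/90 = 0.57778.
SE(p̂) = √(0.57778·0.42222/90) = 0.052063.
The 95% critical value is z* = 1.960.
Margin of error: 1.960 × 0.052063 = 0.10204.
CI: 0.57778 ± 0.10204 = (0.4757, 0.6798).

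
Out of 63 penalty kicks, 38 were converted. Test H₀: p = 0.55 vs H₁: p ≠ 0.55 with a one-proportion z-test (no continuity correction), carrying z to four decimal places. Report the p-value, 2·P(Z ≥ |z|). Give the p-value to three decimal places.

Sample proportion p̂ = 38/63 = 0.60317.
Under H₀, SE = √(p₀(1−p₀)/n) = √(0.55·0.45/63) = √0.003928571 = 0.062678.
z = (p̂ − p₀)/SE = (38/63 − 0.55)/0.062678 ≈ 0.8484.
p-value = 2·P(Z ≥ |z|) with z = 0.8484 → 0.396.

p-value = 0.396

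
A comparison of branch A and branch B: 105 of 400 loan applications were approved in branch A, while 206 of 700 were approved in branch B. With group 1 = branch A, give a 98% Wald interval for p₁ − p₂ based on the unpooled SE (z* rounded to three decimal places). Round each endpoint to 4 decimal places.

(-0.0968, 0.0332)

p̂₁ = 0.26250, p̂₂ = 0.29429, so the observed difference is -0.03179.
Unpooled SE = √(p̂₁(1−p̂₁)/n₁ + p̂₂(1−p̂₂)/n₂) = √(0.000483984 + 0.000296688) = 0.027941.
z* = 2.326 at the 98% level. Margin = 2.326·0.027941 = 0.06499.
CI: -0.03179 ± 0.06499 = (-0.0968, 0.0332).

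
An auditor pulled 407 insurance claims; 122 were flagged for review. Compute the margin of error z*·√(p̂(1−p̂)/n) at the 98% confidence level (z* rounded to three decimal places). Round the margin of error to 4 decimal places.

With x = 122 successes in n = 407, p̂ = 0.29975.
Standard error of p̂: √(0.209902/407) = √0.000515729 = 0.022710.
z* = 2.326 at the 98% level.
So ME = 0.0528.

ME = 0.0528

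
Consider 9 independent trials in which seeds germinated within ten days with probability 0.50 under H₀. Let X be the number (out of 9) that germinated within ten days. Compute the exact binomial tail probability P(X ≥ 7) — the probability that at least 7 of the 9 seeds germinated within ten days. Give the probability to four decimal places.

P = 0.0898

X is binomial with n = 9 and p = 0.50.
P(X ≥ 7) = C(9,7)·0.50^7·0.50^2 + C(9,8)·0.50^8·0.50^1 + C(9,9)·0.50^9·0.50^0.
= 0.070312 + 0.017578 + 0.001953 = 0.0898.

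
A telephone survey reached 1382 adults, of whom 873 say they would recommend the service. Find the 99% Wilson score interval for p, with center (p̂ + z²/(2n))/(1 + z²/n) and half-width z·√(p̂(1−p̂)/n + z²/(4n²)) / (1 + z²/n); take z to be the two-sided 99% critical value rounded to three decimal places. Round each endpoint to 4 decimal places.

p̂ = 873/1382 = 0.63169; z = 2.576, so z² = 6.635776.
1 + z²/n = 1.004802.
Adjusted center: (0.63169 + z²/(2n))/1.004802 = 0.63106.
Radicand: p̂(1−p̂)/n + z²/(4n²) = 0.000168348 + 0.000000869 = 0.000169217.
Half-width = z·√(radicand)/denom = 2.576·0.013008/1.004802 = 0.03335.
CI: 0.63106 ± 0.03335 = (0.5977, 0.6644).

(0.5977, 0.6644)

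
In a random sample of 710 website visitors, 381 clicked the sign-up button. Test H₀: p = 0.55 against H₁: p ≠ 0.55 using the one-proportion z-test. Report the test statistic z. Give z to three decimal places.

With x = 381 successes in n = 710, p̂ = 0.53662.
Null standard error: √(0.55·0.45/710) = √0.000348592 = 0.018671.
z = (p̂ − p₀)/SE = (0.53662 − 0.55)/0.018671 = -0.717.

z = -0.717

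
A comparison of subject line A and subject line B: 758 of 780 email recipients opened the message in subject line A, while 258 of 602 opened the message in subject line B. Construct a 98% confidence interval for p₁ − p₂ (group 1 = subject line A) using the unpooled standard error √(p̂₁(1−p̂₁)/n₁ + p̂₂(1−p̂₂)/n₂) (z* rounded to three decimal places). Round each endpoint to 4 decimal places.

p̂₁ = 758/780 = 0.97179, p̂₂ = 258/602 = 0.42857; p̂₁ − p̂₂ = 0.54322.
Unpooled SE = √(p̂₁(1−p̂₁)/n₁ + p̂₂(1−p̂₂)/n₂) = √(0.000035141 + 0.000406807) = 0.021023.
z* = 2.326 at the 98% level. Margin of error = 0.04890.
CI: 0.54322 ± 0.04890 = (0.4943, 0.5921).

(0.4943, 0.5921)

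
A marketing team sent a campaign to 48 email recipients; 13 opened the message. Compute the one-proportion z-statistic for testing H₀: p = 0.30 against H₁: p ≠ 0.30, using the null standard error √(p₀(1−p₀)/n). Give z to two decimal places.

Sample proportion p̂ = 13/48 = 0.27083.
Null standard error: √(0.30·0.70/48) = √0.004375000 = 0.066144.
z = (0.27083 − 0.30)/0.066144 = -0.02917/0.066144 = -0.44.

z = -0.44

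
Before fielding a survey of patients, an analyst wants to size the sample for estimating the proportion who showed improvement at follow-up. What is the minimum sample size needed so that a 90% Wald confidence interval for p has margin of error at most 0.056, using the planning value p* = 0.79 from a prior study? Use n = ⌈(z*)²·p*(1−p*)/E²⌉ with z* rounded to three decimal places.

n = 144

z* = 1.645 at the 90% level.
p*(1−p*) = 0.79·0.21 = 0.1659.
Required n before rounding: 2.706025 × 0.1659 / 0.056² = 143.154.
Rounding up, n = 144.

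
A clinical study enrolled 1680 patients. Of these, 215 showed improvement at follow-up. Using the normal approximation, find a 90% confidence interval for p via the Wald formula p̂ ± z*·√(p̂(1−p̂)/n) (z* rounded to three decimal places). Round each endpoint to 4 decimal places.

(0.1146, 0.1414)

Sample proportion p̂ = 215/1680 = 0.12798.
SE = √(p̂(1−p̂)/n) = √(0.111598/1680) = 0.008150.
For 90% confidence, z* = 1.645.
Margin = 1.645·0.008150 = 0.01341.
Interval: 0.12798 ± 0.01341 → (0.1146, 0.1414).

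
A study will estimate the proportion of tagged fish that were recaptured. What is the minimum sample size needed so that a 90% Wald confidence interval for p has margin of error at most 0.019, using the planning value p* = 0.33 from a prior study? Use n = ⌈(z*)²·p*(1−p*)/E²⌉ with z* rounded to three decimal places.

z* = 1.645 at the 90% level.
p*(1−p*) = 0.33·0.67 = 0.2211.
Required n before rounding: 2.706025 × 0.2211 / 0.019² = 1657.347.
⌈1657.347⌉ = 1658.

n = 1658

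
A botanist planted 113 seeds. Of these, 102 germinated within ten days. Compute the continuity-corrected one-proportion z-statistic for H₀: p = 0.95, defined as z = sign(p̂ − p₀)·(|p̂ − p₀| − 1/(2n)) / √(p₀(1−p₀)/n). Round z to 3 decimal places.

With x = 102 successes in n = 113, p̂ = 0.90265. p̂ − p₀ = -0.047345.
Continuity correction 1/(2n) = 1/226 = 0.004425.
Corrected numerator: |-0.047345| − 0.004425 = 0.042920.
Under H₀, SE = √(p₀(1−p₀)/n) = √(0.95·0.05/113) = √0.000420354 = 0.020503.
z = (−)0.042920/0.020503 = -2.093.

z = -2.093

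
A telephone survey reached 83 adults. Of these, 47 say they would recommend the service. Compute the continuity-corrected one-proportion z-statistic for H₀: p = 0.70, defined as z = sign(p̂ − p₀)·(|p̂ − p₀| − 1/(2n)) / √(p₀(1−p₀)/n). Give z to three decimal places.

z = -2.539

With x = 47 successes in n = 83, p̂ = 0.56627. p̂ − p₀ = -0.133735.
Continuity correction 1/(2n) = 1/166 = 0.006024.
Corrected numerator: |-0.133735| − 0.006024 = 0.127711.
Under H₀, SE = √(p₀(1−p₀)/n) = √(0.70·0.30/83) = √0.002530120 = 0.050300.
z = −0.127711/0.050300 = -2.539.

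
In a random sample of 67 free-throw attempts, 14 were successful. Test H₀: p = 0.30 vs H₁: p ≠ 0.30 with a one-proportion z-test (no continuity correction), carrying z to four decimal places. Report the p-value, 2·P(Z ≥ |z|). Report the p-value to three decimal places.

p-value = 0.104

The sample proportion is 14/67 = 0.20896.
Under H₀, SE = √(p₀(1−p₀)/n) = √(0.30·0.70/67) = √0.003134328 = 0.055985.
Test statistic (full precision, shown to 4 dp): z = (14/67 − 0.30)/SE₀ ≈ -1.6262.
From the standard normal, 2·P(Z ≥ |z|) = 0.104.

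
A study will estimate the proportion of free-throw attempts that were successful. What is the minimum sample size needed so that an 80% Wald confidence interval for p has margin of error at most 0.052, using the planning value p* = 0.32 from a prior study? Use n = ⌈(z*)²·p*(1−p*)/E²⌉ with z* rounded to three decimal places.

n = 133

The 80% critical value is z* = 1.282.
p*(1−p*) = 0.32·0.68 = 0.2176.
(z*)²·p*(1−p*)/E² = 1.643524·0.2176/0.002704 = 132.260.
⌈132.260⌉ = 133.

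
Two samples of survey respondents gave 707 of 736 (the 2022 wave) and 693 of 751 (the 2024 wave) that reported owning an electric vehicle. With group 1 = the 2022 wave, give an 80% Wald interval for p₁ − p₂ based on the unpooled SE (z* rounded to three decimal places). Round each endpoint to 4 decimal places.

(0.0223, 0.0533)

p̂₁ = 0.96060, p̂₂ = 0.92277, so the observed difference is 0.03783.
Unpooled SE = √(p̂₁(1−p̂₁)/n₁ + p̂₂(1−p̂₂)/n₂) = √(0.000051426 + 0.000094895) = 0.012096.
The 80% critical value is z* = 1.282. Margin of error = 0.01551.
So the interval runs from 0.0223 to 0.0533.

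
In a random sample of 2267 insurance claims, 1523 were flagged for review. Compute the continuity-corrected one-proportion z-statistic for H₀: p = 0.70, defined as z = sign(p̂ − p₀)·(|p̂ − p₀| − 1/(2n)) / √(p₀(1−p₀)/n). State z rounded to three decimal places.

Sample proportion p̂ = 1523/2267 = 0.67181. p̂ − p₀ = -0.028187.
Continuity correction 1/(2n) = 1/4534 = 0.000221.
Corrected numerator: |-0.028187| − 0.000221 = 0.027966.
SE₀ = √(0.70·0.30/2267) = 0.009625.
z = (−)0.027966/0.009625 = -2.906.

z = -2.906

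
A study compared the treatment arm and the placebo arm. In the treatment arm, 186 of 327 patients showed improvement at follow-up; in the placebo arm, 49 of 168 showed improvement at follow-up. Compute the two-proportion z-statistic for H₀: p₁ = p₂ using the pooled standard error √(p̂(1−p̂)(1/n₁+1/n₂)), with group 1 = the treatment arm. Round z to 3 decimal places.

z = 5.847

Sample proportions: p̂₁ = 186/327 = 0.56881 and p̂₂ = 49/168 = 0.29167.
Pooled p̂ = (186+49)/(327+168) = 235/495 = 0.47475.
Pooled SE = √[0.2493623·0.00901048] ≈ 0.047401.
z = (p̂₁ − p̂₂)/SE = (0.56881 − 0.29167)/0.047401 = 0.27714/0.047401 = 5.847.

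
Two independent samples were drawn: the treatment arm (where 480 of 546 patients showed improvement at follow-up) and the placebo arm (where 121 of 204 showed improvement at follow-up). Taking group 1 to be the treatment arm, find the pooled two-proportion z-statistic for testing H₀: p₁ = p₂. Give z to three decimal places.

p̂₁ = 480/546 = 0.87912, p̂₂ = 121/204 = 0.59314.
Pooled p̂ = (480+121)/(546+204) = 601/750 = 0.80133.
SE = √[p̂(1−p̂)(1/n₁+1/n₂)] = √[0.80133·0.19867·(1/546+1/204)] ≈ 0.032741.
z = (p̂₁ − p̂₂)/SE = (0.87912 − 0.59314)/0.032741 = 0.28598/0.032741 = 8.735.

z = 8.735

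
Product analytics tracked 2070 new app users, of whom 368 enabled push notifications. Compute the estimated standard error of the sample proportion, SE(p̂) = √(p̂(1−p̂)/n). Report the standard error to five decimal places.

The sample proportion is 368/2070 = 0.17778.
p̂(1−p̂) = 0.17778·0.82222 = 0.146174.
SE = √(0.146174/2070) = 0.00840.

SE = 0.00840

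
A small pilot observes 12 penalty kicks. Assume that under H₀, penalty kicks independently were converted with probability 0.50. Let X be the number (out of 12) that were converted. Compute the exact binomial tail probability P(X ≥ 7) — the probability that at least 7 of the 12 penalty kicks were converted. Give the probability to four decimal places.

P = 0.3872

X ~ Binomial(n=12, p=0.50).
P(X ≥ 7) = Σ_{j=7}^{12} C(12,j)·0.50^j·0.50^{12−j}.
= 0.193359 + 0.120850 + 0.053711 + 0.016113 + 0.002930 + 0.000244 = 0.3872.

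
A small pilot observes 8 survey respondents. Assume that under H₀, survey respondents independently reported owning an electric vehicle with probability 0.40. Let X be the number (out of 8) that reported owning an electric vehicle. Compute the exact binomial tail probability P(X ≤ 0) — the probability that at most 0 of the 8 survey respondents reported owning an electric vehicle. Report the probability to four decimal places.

X is binomial with n = 8 and p = 0.40.
P(X ≤ 0) = C(8,0)·0.40^0·0.60^8.
= 0.016796 = 0.0168.

P = 0.0168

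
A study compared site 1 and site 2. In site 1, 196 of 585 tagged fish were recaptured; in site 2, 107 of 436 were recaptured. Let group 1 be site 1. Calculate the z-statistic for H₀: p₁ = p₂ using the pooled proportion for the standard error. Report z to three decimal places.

z = 3.101

p̂₁ = 196/585 = 0.33504, p̂₂ = 107/436 = 0.24541.
Pooling: p̂ = 303/1021 = 0.29677.
Pooled SE = √[0.2086967·0.00400298] ≈ 0.028903.
z = (p̂₁ − p̂₂)/SE = (0.33504 − 0.24541)/0.028903 = 0.08963/0.028903 = 3.101.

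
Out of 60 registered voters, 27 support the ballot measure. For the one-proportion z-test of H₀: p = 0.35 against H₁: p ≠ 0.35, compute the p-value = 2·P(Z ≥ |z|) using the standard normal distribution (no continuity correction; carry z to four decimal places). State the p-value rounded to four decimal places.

p-value = 0.1044

Sample proportion p̂ = 27/60 = 0.45000.
Under H₀, SE = √(p₀(1−p₀)/n) = √(0.35·0.65/60) = √0.003791667 = 0.061577.
z = (p̂ − p₀)/SE = (27/60 − 0.35)/0.061577 ≈ 1.6240.
From the standard normal, 2·P(Z ≥ |z|) = 0.1044.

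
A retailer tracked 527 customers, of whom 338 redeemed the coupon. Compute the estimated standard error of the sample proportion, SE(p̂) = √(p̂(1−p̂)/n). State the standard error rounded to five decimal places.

SE = 0.02089

p̂ = 338/527 = 0.64137.
p̂(1−p̂) = 0.64137·0.35863 = 0.230015.
SE = √(0.230015/527) = √0.000436461 = 0.02089.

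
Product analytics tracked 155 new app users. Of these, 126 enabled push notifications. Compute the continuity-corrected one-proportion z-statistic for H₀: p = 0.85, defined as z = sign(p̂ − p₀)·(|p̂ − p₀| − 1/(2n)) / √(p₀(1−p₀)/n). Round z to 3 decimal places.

p̂ = 126/155 = 0.81290. p̂ − p₀ = -0.037097.
Continuity correction 1/(2n) = 1/310 = 0.003226.
Corrected numerator: |-0.037097| − 0.003226 = 0.033871.
Null standard error: √(0.85·0.15/155) = √0.000822581 = 0.028681.
z = (−)0.033871/0.028681 = -1.181.

z = -1.181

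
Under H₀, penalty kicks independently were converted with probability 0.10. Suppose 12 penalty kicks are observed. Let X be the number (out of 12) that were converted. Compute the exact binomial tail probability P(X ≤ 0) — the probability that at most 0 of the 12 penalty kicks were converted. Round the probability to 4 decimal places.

X is binomial with n = 12 and p = 0.10.
P(X ≤ 0) = C(12,0)·0.10^0·0.90^12.
= 0.282430 = 0.2824.

P = 0.2824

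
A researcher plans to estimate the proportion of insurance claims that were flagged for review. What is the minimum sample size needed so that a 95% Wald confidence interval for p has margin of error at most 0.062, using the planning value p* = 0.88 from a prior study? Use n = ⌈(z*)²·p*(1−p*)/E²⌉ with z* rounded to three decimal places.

n = 106

The 95% critical value is z* = 1.960.
p*(1−p*) = 0.1056.
(z*)²·p*(1−p*)/E² = 3.841600·0.1056/0.003844 = 105.534.
Rounding up, n = 106.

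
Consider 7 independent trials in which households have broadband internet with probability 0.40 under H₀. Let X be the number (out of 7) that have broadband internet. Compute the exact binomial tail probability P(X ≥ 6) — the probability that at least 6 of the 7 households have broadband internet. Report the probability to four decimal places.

P = 0.0188

X ~ Binomial(n=7, p=0.40).
P(X ≥ 6) = C(7,6)·0.40^6·0.60^1 + C(7,7)·0.40^7·0.60^0.
= 0.017203 + 0.001638 = 0.0188.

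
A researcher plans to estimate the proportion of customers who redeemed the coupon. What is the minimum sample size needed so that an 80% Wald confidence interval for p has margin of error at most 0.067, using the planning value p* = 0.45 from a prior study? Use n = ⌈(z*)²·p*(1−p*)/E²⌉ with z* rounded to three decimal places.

z* = 1.282 at the 80% level.
p*(1−p*) = 0.2475.
(z*)²·p*(1−p*)/E² = 1.643524·0.2475/0.004489 = 90.615.
⌈90.615⌉ = 91.

n = 91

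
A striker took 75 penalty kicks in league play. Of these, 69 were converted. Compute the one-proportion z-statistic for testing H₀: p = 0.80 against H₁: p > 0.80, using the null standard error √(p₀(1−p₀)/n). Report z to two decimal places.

z = 2.60

The sample proportion is 69/75 = 0.92000.
Under H₀, SE = √(p₀(1−p₀)/n) = √(0.80·0.20/75) = √0.002133333 = 0.046188.
z = (0.92000 − 0.80)/0.046188 = 0.12000/0.046188 = 2.60.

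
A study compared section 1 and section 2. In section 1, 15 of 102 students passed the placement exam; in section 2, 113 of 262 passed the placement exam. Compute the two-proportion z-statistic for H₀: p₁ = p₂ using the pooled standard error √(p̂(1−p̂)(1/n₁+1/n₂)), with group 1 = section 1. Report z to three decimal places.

z = -5.101

Sample proportions: p̂₁ = 15/102 = 0.14706 and p̂₂ = 113/262 = 0.43130.
Pooling: p̂ = 128/364 = 0.35165.
SE = √[p̂(1−p̂)(1/n₁+1/n₂)] = √[0.35165·0.64835·(1/102+1/262)] ≈ 0.055726.
z = -0.28424/0.055726 = -5.101.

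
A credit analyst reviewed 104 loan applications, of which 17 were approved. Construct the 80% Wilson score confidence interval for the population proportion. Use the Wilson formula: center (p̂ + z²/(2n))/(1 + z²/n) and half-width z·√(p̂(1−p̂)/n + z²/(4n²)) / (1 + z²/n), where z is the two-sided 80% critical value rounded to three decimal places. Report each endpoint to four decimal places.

p̂ = 17/104 = 0.16346; z = 1.282, so z² = 1.643524.
Denominator 1 + z²/n = 1 + 1.643524/104 = 1.015803.
Adjusted center: (0.16346 + z²/(2n))/1.015803 = 0.16870.
Radicand: p̂(1−p̂)/n + z²/(4n²) = 0.001314826 + 0.000037988 = 0.001352814.
Half-width = 1.282·√0.001352814/1.015803 = 0.04642.
CI: 0.16870 ± 0.04642 = (0.1223, 0.2151).

(0.1223, 0.2151)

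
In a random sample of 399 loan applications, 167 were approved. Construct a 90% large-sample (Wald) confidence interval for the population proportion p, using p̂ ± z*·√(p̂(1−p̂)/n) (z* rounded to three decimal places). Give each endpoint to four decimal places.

(0.3779, 0.4592)

Sample proportion p̂ = 167/399 = 0.41855.
SE(p̂) = √(0.41855·0.58145/399) = 0.024697.
For 90% confidence, z* = 1.645.
Margin = 1.645·0.024697 = 0.04063.
So the interval runs from 0.3779 to 0.4592.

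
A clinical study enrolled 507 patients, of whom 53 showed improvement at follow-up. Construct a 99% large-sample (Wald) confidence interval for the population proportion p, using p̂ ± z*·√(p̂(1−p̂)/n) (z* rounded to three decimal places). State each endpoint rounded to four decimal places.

(0.0695, 0.1395)

With x = 53 successes in n = 507, p̂ = 0.10454.
SE(p̂) = √(0.10454·0.89546/507) = 0.013588.
For 99% confidence, z* = 2.576.
Margin of error: 2.576 × 0.013588 = 0.03500.
CI: 0.10454 ± 0.03500 = (0.0695, 0.1395).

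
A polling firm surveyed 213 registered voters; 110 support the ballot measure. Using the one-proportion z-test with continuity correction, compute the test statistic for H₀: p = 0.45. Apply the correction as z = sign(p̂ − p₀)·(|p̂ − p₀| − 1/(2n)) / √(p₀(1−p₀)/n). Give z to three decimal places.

With x = 110 successes in n = 213, p̂ = 0.51643. p̂ − p₀ = 0.066432.
1/(2n) = 0.002347.
Corrected numerator: |0.066432| − 0.002347 = 0.064085.
Under H₀, SE = √(p₀(1−p₀)/n) = √(0.45·0.55/213) = √0.001161972 = 0.034088.
z = (+)0.064085/0.034088 = 1.880.

z = 1.880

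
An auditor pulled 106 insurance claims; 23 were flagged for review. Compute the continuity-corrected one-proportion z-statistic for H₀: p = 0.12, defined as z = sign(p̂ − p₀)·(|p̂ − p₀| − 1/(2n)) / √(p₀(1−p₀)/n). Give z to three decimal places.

z = 2.923

Sample proportion p̂ = 23/106 = 0.21698. p̂ − p₀ = 0.096981.
Continuity correction 1/(2n) = 1/212 = 0.004717.
Corrected numerator: |0.096981| − 0.004717 = 0.092264.
SE₀ = √(0.12·0.88/106) = 0.031563.
z = +0.092264/0.031563 = 2.923.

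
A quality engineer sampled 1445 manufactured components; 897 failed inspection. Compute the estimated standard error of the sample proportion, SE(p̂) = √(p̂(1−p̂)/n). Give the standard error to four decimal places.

Sample proportion p̂ = 897/1445 = 0.62076.
p̂(1−p̂) = 0.62076·0.37924 = 0.235417.
SE = √(0.235417/1445) = 0.0128.

SE = 0.0128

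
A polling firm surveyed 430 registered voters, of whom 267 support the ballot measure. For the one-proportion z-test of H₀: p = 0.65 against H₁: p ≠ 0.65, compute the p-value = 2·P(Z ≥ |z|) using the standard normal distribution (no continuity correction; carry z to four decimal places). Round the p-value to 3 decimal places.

p̂ = 267/430 = 0.62093.
Null standard error: √(0.65·0.35/430) = √0.000529070 = 0.023002.
z = (p̂ − p₀)/SE = (267/430 − 0.65)/0.023002 ≈ -1.2638.
From the standard normal, 2·P(Z ≥ |z|) = 0.206.

p-value = 0.206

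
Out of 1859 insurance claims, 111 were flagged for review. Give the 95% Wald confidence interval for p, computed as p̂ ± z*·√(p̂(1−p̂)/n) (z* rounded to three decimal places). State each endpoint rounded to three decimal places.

The sample proportion is 111/1859 = 0.05971.
Standard error of p̂: √(0.056144/1859) = √0.000030201 = 0.005496.
z* = 1.960 at the 95% level.
Margin = 1.960·0.005496 = 0.01077.
Interval: 0.05971 ± 0.01077 → (0.049, 0.070).

(0.049, 0.070)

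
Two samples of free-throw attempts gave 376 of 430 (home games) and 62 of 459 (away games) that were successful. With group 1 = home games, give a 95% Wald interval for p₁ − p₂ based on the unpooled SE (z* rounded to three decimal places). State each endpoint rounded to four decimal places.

(0.6951, 0.7836)

p̂₁ = 0.87442, p̂₂ = 0.13508, so the observed difference is 0.73934.
Unpooled SE = √(p̂₁(1−p̂₁)/n₁ + p̂₂(1−p̂₂)/n₂) = √(0.000255374 + 0.000254533) = 0.022581.
z* = 1.960 at the 95% level. Margin of error = 0.04426.
CI: 0.73934 ± 0.04426 = (0.6951, 0.7836).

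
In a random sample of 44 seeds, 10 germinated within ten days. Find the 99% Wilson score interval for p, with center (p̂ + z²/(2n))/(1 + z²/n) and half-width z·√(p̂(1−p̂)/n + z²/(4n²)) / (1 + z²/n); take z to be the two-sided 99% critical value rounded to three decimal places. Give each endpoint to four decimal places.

(0.1072, 0.4189)

p̂ = 10/44 = 0.22727; z = 2.576, so z² = 6.635776.
Denominator 1 + z²/n = 1 + 6.635776/44 = 1.150813.
Center = (0.22727 + 0.075407)/1.150813 = 0.26301.
Radicand: p̂(1−p̂)/n + z²/(4n²) = 0.003991360 + 0.000856893 = 0.004848253.
Half-width = z·√(radicand)/denom = 2.576·0.069629/1.150813 = 0.15586.
So the interval runs from 0.1072 to 0.4189.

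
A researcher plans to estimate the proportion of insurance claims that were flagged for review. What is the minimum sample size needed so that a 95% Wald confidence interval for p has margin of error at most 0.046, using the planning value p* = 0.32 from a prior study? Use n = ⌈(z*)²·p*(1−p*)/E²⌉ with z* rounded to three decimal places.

For 95% confidence, z* = 1.960.
p*(1−p*) = 0.2176.
(z*)²·p*(1−p*)/E² = 3.841600·0.2176/0.002116 = 395.053.
Rounding up, n = 396.

n = 396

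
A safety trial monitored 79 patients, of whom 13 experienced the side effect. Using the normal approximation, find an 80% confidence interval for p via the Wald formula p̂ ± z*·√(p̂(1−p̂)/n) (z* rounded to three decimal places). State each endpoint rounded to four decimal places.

(0.1111, 0.2180)

Sample proportion p̂ = 13/79 = 0.16456.
SE(p̂) = √(0.16456·0.83544/79) = 0.041716.
The 80% critical value is z* = 1.282.
Margin = 1.282·0.041716 = 0.05348.
CI: 0.16456 ± 0.05348 = (0.1111, 0.2180).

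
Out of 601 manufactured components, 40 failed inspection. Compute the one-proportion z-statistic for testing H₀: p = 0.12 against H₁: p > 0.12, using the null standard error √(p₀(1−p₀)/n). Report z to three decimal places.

z = -4.032

With x = 40 successes in n = 601, p̂ = 0.06656.
Under H₀, SE = √(p₀(1−p₀)/n) = √(0.12·0.88/601) = √0.000175707 = 0.013255.
z = (0.06656 − 0.12)/0.013255 = -0.05344/0.013255 = -4.032.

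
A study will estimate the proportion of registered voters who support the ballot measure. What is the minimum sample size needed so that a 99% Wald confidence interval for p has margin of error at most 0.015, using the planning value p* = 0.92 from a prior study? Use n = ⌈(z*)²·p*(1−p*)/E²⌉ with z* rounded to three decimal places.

n = 2171

z* = 2.576 at the 99% level.
p*(1−p*) = 0.92·0.08 = 0.0736.
Required n before rounding: 6.635776 × 0.0736 / 0.015² = 2170.636.
Rounding up, n = 2171.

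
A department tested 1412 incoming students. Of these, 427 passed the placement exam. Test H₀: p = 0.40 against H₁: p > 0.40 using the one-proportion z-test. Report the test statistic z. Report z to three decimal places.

z = -7.486

With x = 427 successes in n = 1412, p̂ = 0.30241.
SE₀ = √(0.40·0.60/1412) = 0.013037.
z = (0.30241 − 0.40)/0.013037 = -0.09759/0.013037 = -7.486.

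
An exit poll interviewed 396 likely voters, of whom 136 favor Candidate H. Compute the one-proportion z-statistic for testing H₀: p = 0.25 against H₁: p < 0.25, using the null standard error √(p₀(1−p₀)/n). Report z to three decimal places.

z = 4.294

Sample proportion p̂ = 136/396 = 0.34343.
Null standard error: √(0.25·0.75/396) = √0.000473485 = 0.021760.
Test statistic: z = 0.09343/0.021760 = 4.294.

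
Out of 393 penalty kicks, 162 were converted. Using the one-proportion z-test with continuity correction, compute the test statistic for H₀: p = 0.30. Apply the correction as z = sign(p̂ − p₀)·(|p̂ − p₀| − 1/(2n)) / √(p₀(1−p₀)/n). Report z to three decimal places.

z = 4.799

With x = 162 successes in n = 393, p̂ = 0.41221. p̂ − p₀ = 0.112214.
Continuity correction 1/(2n) = 1/786 = 0.001272.
Corrected numerator: |0.112214| − 0.001272 = 0.110942.
SE₀ = √(0.30·0.70/393) = 0.023116.
z = (+)0.110942/0.023116 = 4.799.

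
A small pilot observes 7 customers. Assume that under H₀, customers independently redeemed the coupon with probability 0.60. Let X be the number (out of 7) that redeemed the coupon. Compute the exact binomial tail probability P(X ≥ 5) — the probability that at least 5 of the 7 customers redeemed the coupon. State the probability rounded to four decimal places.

X ~ Binomial(n=7, p=0.60).
P(X ≥ 5) = C(7,5)·0.60^5·0.40^2 + C(7,6)·0.60^6·0.40^1 + C(7,7)·0.60^7·0.40^0.
= 0.261274 + 0.130637 + 0.027994 = 0.4199.

P = 0.4199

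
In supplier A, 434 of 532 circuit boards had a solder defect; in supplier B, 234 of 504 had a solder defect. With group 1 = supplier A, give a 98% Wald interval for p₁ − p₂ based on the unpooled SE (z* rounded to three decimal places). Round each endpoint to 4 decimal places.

(0.2867, 0.4163)

p̂₁ = 0.81579, p̂₂ = 0.46429, so the observed difference is 0.35150.
SE = √(0.000282476 + 0.000493501) = √0.000775977 = 0.027856.
z* = 2.326 at the 98% level. Margin of error = 0.06479.
So the interval runs from 0.2867 to 0.4163.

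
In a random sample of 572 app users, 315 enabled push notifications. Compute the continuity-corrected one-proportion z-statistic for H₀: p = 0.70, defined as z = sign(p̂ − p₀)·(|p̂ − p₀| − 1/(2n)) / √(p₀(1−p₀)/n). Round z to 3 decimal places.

With x = 315 successes in n = 572, p̂ = 0.55070. p̂ − p₀ = -0.149301.
Continuity correction 1/(2n) = 1/1144 = 0.000874.
Corrected numerator: |-0.149301| − 0.000874 = 0.148427.
Under H₀, SE = √(p₀(1−p₀)/n) = √(0.70·0.30/572) = √0.000367133 = 0.019161.
z = (−)0.148427/0.019161 = -7.746.

z = -7.746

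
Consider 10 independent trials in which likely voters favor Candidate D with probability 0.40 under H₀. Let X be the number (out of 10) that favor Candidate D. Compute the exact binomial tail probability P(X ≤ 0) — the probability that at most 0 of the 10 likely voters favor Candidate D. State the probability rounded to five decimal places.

P = 0.00605

X is binomial with n = 10 and p = 0.40.
P(X ≤ 0) = C(10,0)·0.40^0·0.60^10.
= 0.006047 = 0.00605.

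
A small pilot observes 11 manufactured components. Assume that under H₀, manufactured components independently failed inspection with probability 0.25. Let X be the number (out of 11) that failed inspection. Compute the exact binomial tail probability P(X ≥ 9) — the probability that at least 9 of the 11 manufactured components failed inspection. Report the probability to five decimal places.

P = 0.00013

X ~ Binomial(n=11, p=0.25).
P(X ≥ 9) = C(11,9)·0.25^9·0.75^2 + C(11,10)·0.25^10·0.75^1 + C(11,11)·0.25^11·0.75^0.
= 0.000118 + 0.000008 + 0.000000 = 0.00013.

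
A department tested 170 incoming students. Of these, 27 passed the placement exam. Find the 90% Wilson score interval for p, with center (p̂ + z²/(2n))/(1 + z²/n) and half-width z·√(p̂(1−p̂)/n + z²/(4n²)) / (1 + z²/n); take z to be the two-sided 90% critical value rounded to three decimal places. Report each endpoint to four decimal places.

p̂ = 27/170 = 0.15882; z = 1.645, so z² = 2.706025.
Denominator 1 + z²/n = 1 + 2.706025/170 = 1.015918.
Adjusted center: (0.15882 + z²/(2n))/1.015918 = 0.16417.
Radicand: p̂(1−p̂)/n + z²/(4n²) = 0.000785874 + 0.000023409 = 0.000809283.
Half-width = 1.645·√0.000809283/1.015918 = 0.04606.
Interval: 0.16417 ± 0.04606 → (0.1181, 0.2102).

(0.1181, 0.2102)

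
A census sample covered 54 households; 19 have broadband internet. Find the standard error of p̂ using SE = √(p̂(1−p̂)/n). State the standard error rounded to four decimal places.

SE = 0.0650

With x = 19 successes in n = 54, p̂ = 0.35185.
p̂(1−p̂) = 0.35185·0.64815 = 0.228052.
SE = √(0.228052/54) = 0.0650.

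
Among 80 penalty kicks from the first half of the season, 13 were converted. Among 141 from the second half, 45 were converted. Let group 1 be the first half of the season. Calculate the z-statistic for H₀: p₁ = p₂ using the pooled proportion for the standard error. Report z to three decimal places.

z = -2.544

p̂₁ = 13/80 = 0.16250, p̂₂ = 45/141 = 0.31915.
Pooled p̂ = (13+45)/(80+141) = 58/221 = 0.26244.
SE = √[p̂(1−p̂)(1/n₁+1/n₂)] = √[0.26244·0.73756·(1/80+1/141)] ≈ 0.061582.
z = (p̂₁ − p̂₂)/SE = (0.16250 − 0.31915)/0.061582 = -0.15665/0.061582 = -2.544.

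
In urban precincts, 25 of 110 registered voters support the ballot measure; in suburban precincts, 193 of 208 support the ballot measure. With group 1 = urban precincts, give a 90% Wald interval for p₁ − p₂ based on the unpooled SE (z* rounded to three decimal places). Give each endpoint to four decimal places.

(-0.7727, -0.6286)

p̂₁ = 25/110 = 0.22727, p̂₂ = 193/208 = 0.92788; p̂₁ − p̂₂ = -0.70061.
SE = √(0.001596544 + 0.000321706) = √0.001918250 = 0.043798.
z* = 1.645 at the 90% level. Margin of error = 0.07205.
Interval: -0.70061 ± 0.07205 → (-0.7727, -0.6286).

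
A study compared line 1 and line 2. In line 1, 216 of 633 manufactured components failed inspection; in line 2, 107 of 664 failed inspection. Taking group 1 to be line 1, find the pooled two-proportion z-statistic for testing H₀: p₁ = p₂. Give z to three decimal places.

z = 7.497

Sample proportions: p̂₁ = 216/633 = 0.34123 and p̂₂ = 107/664 = 0.16114.
Pooling: p̂ = 323/1297 = 0.24904.
Pooled SE = √[0.1870172·0.00308580] ≈ 0.024023.
z = 0.18009/0.024023 = 7.497.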